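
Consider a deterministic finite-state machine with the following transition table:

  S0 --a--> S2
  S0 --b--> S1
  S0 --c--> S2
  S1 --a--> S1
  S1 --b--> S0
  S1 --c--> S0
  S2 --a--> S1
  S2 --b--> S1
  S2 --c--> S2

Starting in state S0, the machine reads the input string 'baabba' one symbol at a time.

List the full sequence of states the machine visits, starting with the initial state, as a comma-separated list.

Start: S0
  read 'b': S0 --b--> S1
  read 'a': S1 --a--> S1
  read 'a': S1 --a--> S1
  read 'b': S1 --b--> S0
  read 'b': S0 --b--> S1
  read 'a': S1 --a--> S1

Answer: S0, S1, S1, S1, S0, S1, S1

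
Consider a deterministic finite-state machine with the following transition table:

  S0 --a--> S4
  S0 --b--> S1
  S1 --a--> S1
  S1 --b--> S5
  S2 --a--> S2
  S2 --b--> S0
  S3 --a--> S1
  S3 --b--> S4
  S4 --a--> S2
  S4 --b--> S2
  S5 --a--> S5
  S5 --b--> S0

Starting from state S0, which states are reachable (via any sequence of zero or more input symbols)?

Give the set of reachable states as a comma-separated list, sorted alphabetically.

BFS from S0:
  visit S0: S0--a-->S4 (new), S0--b-->S1 (new)
  visit S4: S4--a-->S2 (new), S4--b-->S2 (seen)
  visit S1: S1--a-->S1 (seen), S1--b-->S5 (new)
  visit S2: S2--a-->S2 (seen), S2--b-->S0 (seen)
  visit S5: S5--a-->S5 (seen), S5--b-->S0 (seen)

Answer: S0, S1, S2, S4, S5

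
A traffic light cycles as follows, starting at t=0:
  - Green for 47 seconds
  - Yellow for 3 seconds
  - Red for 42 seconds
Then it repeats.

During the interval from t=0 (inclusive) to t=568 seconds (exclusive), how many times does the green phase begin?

Answer: 7

Derivation:
Cycle = 47+3+42 = 92s
green phase starts at t = k*92 + 0 for k=0,1,2,...
Need k*92+0 < 568 → k < 6.174
k ∈ {0, ..., 6} → 7 starts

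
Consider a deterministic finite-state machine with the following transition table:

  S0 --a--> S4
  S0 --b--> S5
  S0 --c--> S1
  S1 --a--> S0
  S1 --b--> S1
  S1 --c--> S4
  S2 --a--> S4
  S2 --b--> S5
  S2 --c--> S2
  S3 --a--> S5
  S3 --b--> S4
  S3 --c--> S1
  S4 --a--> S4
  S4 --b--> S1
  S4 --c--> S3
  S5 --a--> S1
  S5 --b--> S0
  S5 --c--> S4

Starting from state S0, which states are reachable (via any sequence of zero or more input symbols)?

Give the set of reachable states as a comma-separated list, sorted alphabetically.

Answer: S0, S1, S3, S4, S5

Derivation:
BFS from S0:
  visit S0: S0--a-->S4 (new), S0--b-->S5 (new), S0--c-->S1 (new)
  visit S4: S4--a-->S4 (seen), S4--b-->S1 (seen), S4--c-->S3 (new)
  visit S5: S5--a-->S1 (seen), S5--b-->S0 (seen), S5--c-->S4 (seen)
  visit S1: S1--a-->S0 (seen), S1--b-->S1 (seen), S1--c-->S4 (seen)
  visit S3: S3--a-->S5 (seen), S3--b-->S4 (seen), S3--c-->S1 (seen)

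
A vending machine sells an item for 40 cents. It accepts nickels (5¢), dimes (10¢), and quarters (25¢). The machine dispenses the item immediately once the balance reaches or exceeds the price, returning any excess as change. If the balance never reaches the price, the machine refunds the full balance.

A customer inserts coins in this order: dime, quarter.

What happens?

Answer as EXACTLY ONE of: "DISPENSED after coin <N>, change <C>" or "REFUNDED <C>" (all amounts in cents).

Answer: REFUNDED 35

Derivation:
Price: 40¢
Coin 1 (dime, 10¢): balance = 10¢
Coin 2 (quarter, 25¢): balance = 35¢
All coins inserted, balance 35¢ < price 40¢ → REFUND 35¢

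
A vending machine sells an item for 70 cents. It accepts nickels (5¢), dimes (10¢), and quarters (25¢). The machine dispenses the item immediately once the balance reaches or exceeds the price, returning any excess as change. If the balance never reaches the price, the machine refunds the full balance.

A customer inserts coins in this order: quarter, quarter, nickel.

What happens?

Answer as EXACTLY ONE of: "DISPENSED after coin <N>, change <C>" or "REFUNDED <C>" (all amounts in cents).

Price: 70¢
Coin 1 (quarter, 25¢): balance = 25¢
Coin 2 (quarter, 25¢): balance = 50¢
Coin 3 (nickel, 5¢): balance = 55¢
All coins inserted, balance 55¢ < price 70¢ → REFUND 55¢

Answer: REFUNDED 55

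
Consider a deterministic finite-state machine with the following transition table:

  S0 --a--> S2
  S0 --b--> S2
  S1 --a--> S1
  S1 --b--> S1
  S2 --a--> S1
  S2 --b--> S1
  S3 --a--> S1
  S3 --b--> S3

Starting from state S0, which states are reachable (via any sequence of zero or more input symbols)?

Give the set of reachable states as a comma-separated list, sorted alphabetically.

BFS from S0:
  visit S0: S0--a-->S2 (new), S0--b-->S2 (seen)
  visit S2: S2--a-->S1 (new), S2--b-->S1 (seen)
  visit S1: S1--a-->S1 (seen), S1--b-->S1 (seen)

Answer: S0, S1, S2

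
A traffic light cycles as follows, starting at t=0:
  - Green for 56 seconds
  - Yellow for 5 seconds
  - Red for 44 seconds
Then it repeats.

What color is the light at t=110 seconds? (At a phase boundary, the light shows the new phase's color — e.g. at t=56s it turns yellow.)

Cycle length = 56 + 5 + 44 = 105s
t = 110, phase_t = 110 mod 105 = 5
5 < 56 (green end) → GREEN

Answer: green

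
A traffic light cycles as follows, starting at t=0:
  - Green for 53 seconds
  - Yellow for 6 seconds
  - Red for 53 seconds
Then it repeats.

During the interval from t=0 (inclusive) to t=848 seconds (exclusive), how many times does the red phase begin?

Cycle = 53+6+53 = 112s
red phase starts at t = k*112 + 59 for k=0,1,2,...
Need k*112+59 < 848 → k < 7.045
k ∈ {0, ..., 7} → 8 starts

Answer: 8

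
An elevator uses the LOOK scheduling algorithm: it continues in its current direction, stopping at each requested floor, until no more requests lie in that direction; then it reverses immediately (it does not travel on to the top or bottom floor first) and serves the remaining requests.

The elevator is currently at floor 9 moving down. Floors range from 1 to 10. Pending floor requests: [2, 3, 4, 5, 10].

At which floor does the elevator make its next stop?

Current floor: 9, direction: down
Requests above: [10]
Requests below: [2, 3, 4, 5]
Moving down and requests lie below → nearest below is max([2, 3, 4, 5]) = 5

Answer: 5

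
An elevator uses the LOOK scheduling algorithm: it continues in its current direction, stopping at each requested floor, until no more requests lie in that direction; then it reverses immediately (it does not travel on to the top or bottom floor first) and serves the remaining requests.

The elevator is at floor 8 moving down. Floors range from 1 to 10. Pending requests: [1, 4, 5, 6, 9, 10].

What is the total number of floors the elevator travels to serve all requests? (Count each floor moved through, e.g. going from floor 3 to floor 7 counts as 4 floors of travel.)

Answer: 16

Derivation:
Start at floor 8 moving down, LOOK stop order: [6, 5, 4, 1, 9, 10]
  8 → 6: |6-8| = 2, total = 2
  6 → 5: |5-6| = 1, total = 3
  5 → 4: |4-5| = 1, total = 4
  4 → 1: |1-4| = 3, total = 7
  1 → 9: |9-1| = 8, total = 15
  9 → 10: |10-9| = 1, total = 16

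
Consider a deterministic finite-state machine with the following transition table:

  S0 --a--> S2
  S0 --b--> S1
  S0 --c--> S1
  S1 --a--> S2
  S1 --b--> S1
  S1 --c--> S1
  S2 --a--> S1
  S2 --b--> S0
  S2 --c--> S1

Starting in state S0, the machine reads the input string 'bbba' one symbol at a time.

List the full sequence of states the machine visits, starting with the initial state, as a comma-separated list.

Start: S0
  read 'b': S0 --b--> S1
  read 'b': S1 --b--> S1
  read 'b': S1 --b--> S1
  read 'a': S1 --a--> S2

Answer: S0, S1, S1, S1, S2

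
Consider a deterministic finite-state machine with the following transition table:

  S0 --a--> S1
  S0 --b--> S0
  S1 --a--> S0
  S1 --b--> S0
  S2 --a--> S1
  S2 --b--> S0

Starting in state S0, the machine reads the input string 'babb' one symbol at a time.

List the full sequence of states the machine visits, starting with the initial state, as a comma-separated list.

Answer: S0, S0, S1, S0, S0

Derivation:
Start: S0
  read 'b': S0 --b--> S0
  read 'a': S0 --a--> S1
  read 'b': S1 --b--> S0
  read 'b': S0 --b--> S0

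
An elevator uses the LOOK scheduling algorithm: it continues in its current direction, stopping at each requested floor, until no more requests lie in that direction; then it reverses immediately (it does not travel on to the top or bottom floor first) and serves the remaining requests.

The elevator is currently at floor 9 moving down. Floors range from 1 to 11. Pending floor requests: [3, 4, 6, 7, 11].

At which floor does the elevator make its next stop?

Answer: 7

Derivation:
Current floor: 9, direction: down
Requests above: [11]
Requests below: [3, 4, 6, 7]
Moving down and requests lie below → nearest below is max([3, 4, 6, 7]) = 7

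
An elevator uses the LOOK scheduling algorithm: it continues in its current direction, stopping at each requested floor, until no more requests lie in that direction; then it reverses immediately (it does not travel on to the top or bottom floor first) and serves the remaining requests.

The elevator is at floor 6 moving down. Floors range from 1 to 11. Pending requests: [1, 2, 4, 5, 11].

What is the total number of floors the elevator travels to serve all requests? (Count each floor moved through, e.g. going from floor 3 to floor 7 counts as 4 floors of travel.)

Start at floor 6 moving down, LOOK stop order: [5, 4, 2, 1, 11]
  6 → 5: |5-6| = 1, total = 1
  5 → 4: |4-5| = 1, total = 2
  4 → 2: |2-4| = 2, total = 4
  2 → 1: |1-2| = 1, total = 5
  1 → 11: |11-1| = 10, total = 15

Answer: 15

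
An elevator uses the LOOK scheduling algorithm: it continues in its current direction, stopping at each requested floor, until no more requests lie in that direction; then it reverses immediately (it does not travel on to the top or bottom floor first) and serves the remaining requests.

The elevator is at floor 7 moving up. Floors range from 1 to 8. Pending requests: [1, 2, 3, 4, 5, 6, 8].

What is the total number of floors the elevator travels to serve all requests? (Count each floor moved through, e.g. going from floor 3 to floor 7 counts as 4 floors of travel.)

Answer: 8

Derivation:
Start at floor 7 moving up, LOOK stop order: [8, 6, 5, 4, 3, 2, 1]
  7 → 8: |8-7| = 1, total = 1
  8 → 6: |6-8| = 2, total = 3
  6 → 5: |5-6| = 1, total = 4
  5 → 4: |4-5| = 1, total = 5
  4 → 3: |3-4| = 1, total = 6
  3 → 2: |2-3| = 1, total = 7
  2 → 1: |1-2| = 1, total = 8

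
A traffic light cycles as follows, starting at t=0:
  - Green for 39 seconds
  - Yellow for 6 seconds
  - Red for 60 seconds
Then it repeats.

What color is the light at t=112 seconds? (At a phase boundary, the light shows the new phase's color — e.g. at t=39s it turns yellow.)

Cycle length = 39 + 6 + 60 = 105s
t = 112, phase_t = 112 mod 105 = 7
7 < 39 (green end) → GREEN

Answer: green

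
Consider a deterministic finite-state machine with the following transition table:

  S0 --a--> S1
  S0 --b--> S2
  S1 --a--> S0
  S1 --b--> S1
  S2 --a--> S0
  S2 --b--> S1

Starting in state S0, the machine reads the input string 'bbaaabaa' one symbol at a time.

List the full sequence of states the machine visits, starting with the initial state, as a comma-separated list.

Answer: S0, S2, S1, S0, S1, S0, S2, S0, S1

Derivation:
Start: S0
  read 'b': S0 --b--> S2
  read 'b': S2 --b--> S1
  read 'a': S1 --a--> S0
  read 'a': S0 --a--> S1
  read 'a': S1 --a--> S0
  read 'b': S0 --b--> S2
  read 'a': S2 --a--> S0
  read 'a': S0 --a--> S1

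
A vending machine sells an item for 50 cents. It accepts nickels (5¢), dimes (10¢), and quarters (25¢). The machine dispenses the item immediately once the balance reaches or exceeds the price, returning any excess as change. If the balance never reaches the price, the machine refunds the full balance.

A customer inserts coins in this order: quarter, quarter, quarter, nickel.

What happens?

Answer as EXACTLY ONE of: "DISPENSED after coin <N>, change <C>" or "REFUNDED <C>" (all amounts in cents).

Answer: DISPENSED after coin 2, change 0

Derivation:
Price: 50¢
Coin 1 (quarter, 25¢): balance = 25¢
Coin 2 (quarter, 25¢): balance = 50¢
  → balance >= price → DISPENSE, change = 50 - 50 = 0¢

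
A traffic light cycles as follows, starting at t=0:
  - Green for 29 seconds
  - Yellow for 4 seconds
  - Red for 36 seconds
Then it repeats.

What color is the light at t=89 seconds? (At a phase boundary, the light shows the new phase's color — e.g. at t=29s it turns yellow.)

Cycle length = 29 + 4 + 36 = 69s
t = 89, phase_t = 89 mod 69 = 20
20 < 29 (green end) → GREEN

Answer: green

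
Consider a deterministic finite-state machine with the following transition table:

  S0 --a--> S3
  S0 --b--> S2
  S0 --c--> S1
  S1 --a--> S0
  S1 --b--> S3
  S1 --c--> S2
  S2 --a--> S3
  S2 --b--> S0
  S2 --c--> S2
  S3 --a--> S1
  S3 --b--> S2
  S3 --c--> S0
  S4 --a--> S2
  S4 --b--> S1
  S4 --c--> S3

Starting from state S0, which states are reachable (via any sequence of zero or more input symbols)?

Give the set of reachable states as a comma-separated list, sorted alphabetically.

BFS from S0:
  visit S0: S0--a-->S3 (new), S0--b-->S2 (new), S0--c-->S1 (new)
  visit S3: S3--a-->S1 (seen), S3--b-->S2 (seen), S3--c-->S0 (seen)
  visit S2: S2--a-->S3 (seen), S2--b-->S0 (seen), S2--c-->S2 (seen)
  visit S1: S1--a-->S0 (seen), S1--b-->S3 (seen), S1--c-->S2 (seen)

Answer: S0, S1, S2, S3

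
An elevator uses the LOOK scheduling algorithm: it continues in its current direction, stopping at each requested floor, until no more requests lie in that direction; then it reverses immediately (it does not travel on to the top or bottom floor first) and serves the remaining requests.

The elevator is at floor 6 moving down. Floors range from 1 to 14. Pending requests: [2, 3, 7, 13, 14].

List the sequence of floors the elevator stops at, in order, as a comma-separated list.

Answer: 3, 2, 7, 13, 14

Derivation:
Current: 6, moving DOWN
Serve below first (descending): [3, 2]
Then reverse, serve above (ascending): [7, 13, 14]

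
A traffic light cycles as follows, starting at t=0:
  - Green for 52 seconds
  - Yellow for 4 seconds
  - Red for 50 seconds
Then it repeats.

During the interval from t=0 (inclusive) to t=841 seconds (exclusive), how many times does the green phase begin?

Cycle = 52+4+50 = 106s
green phase starts at t = k*106 + 0 for k=0,1,2,...
Need k*106+0 < 841 → k < 7.934
k ∈ {0, ..., 7} → 8 starts

Answer: 8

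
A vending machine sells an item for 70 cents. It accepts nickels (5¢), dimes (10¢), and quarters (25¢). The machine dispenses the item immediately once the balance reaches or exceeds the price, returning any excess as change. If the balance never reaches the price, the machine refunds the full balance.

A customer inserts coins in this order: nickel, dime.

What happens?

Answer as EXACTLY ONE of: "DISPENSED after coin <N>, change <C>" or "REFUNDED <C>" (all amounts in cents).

Answer: REFUNDED 15

Derivation:
Price: 70¢
Coin 1 (nickel, 5¢): balance = 5¢
Coin 2 (dime, 10¢): balance = 15¢
All coins inserted, balance 15¢ < price 70¢ → REFUND 15¢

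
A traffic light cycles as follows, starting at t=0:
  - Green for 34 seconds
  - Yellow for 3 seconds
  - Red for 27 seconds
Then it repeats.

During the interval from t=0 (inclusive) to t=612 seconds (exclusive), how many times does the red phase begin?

Cycle = 34+3+27 = 64s
red phase starts at t = k*64 + 37 for k=0,1,2,...
Need k*64+37 < 612 → k < 8.984
k ∈ {0, ..., 8} → 9 starts

Answer: 9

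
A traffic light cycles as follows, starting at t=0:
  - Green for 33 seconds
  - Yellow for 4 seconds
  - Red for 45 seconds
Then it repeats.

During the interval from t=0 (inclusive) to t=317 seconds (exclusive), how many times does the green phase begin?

Cycle = 33+4+45 = 82s
green phase starts at t = k*82 + 0 for k=0,1,2,...
Need k*82+0 < 317 → k < 3.866
k ∈ {0, ..., 3} → 4 starts

Answer: 4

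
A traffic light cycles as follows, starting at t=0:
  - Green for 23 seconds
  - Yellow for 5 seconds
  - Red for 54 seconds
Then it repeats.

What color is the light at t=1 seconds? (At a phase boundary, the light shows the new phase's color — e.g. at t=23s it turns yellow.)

Answer: green

Derivation:
Cycle length = 23 + 5 + 54 = 82s
t = 1, phase_t = 1 mod 82 = 1
1 < 23 (green end) → GREEN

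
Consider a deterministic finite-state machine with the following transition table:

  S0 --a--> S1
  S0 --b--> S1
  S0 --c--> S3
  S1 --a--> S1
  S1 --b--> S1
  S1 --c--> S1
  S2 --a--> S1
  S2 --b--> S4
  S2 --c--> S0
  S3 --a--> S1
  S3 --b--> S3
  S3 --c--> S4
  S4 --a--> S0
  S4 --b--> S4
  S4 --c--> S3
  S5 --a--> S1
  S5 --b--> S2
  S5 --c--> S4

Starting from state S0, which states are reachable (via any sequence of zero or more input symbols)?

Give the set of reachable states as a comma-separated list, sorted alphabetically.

Answer: S0, S1, S3, S4

Derivation:
BFS from S0:
  visit S0: S0--a-->S1 (new), S0--b-->S1 (seen), S0--c-->S3 (new)
  visit S1: S1--a-->S1 (seen), S1--b-->S1 (seen), S1--c-->S1 (seen)
  visit S3: S3--a-->S1 (seen), S3--b-->S3 (seen), S3--c-->S4 (new)
  visit S4: S4--a-->S0 (seen), S4--b-->S4 (seen), S4--c-->S3 (seen)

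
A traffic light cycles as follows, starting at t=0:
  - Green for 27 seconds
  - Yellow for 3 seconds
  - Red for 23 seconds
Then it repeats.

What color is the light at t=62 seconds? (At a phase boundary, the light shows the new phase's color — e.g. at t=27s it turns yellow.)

Cycle length = 27 + 3 + 23 = 53s
t = 62, phase_t = 62 mod 53 = 9
9 < 27 (green end) → GREEN

Answer: green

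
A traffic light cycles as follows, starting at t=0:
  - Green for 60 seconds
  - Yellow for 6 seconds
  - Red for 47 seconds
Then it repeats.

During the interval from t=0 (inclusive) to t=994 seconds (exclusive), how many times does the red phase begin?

Answer: 9

Derivation:
Cycle = 60+6+47 = 113s
red phase starts at t = k*113 + 66 for k=0,1,2,...
Need k*113+66 < 994 → k < 8.212
k ∈ {0, ..., 8} → 9 starts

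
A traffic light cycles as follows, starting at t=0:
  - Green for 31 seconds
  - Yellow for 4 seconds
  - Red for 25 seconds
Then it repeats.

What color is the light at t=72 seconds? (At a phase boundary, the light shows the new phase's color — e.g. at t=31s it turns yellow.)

Answer: green

Derivation:
Cycle length = 31 + 4 + 25 = 60s
t = 72, phase_t = 72 mod 60 = 12
12 < 31 (green end) → GREEN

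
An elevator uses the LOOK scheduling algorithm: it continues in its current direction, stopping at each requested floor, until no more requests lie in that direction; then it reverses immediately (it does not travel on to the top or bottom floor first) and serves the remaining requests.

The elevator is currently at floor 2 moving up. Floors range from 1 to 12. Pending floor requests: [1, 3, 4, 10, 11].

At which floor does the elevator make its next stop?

Current floor: 2, direction: up
Requests above: [3, 4, 10, 11]
Requests below: [1]
Moving up and requests lie above → nearest above is min([3, 4, 10, 11]) = 3

Answer: 3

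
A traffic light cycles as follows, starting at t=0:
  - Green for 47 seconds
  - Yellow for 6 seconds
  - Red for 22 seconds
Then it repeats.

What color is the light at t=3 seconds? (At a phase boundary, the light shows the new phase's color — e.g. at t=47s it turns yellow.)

Cycle length = 47 + 6 + 22 = 75s
t = 3, phase_t = 3 mod 75 = 3
3 < 47 (green end) → GREEN

Answer: green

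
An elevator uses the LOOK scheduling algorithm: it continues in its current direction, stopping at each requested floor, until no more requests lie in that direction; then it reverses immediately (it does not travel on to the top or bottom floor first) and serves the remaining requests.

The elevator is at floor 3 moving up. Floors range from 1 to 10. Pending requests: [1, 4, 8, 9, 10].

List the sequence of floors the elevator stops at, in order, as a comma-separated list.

Current: 3, moving UP
Serve above first (ascending): [4, 8, 9, 10]
Then reverse, serve below (descending): [1]

Answer: 4, 8, 9, 10, 1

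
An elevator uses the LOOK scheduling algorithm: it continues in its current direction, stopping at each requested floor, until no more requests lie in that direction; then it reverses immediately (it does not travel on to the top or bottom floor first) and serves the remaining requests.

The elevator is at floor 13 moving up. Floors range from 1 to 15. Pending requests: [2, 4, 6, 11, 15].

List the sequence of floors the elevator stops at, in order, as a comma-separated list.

Answer: 15, 11, 6, 4, 2

Derivation:
Current: 13, moving UP
Serve above first (ascending): [15]
Then reverse, serve below (descending): [11, 6, 4, 2]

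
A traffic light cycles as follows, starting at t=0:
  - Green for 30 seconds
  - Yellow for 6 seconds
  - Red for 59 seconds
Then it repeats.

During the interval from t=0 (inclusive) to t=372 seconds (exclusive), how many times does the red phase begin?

Answer: 4

Derivation:
Cycle = 30+6+59 = 95s
red phase starts at t = k*95 + 36 for k=0,1,2,...
Need k*95+36 < 372 → k < 3.537
k ∈ {0, ..., 3} → 4 starts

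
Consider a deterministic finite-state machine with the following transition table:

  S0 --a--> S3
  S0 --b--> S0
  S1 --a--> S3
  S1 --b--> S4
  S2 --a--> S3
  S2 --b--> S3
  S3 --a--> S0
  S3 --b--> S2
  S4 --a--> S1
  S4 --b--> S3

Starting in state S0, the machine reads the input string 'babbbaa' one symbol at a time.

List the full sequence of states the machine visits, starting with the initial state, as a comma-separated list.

Start: S0
  read 'b': S0 --b--> S0
  read 'a': S0 --a--> S3
  read 'b': S3 --b--> S2
  read 'b': S2 --b--> S3
  read 'b': S3 --b--> S2
  read 'a': S2 --a--> S3
  read 'a': S3 --a--> S0

Answer: S0, S0, S3, S2, S3, S2, S3, S0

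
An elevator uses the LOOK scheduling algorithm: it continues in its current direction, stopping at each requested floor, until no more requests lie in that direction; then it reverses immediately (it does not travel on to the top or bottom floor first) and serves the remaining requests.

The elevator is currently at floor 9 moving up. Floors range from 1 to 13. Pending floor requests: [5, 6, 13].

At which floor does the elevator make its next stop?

Current floor: 9, direction: up
Requests above: [13]
Requests below: [5, 6]
Moving up and requests lie above → nearest above is min([13]) = 13

Answer: 13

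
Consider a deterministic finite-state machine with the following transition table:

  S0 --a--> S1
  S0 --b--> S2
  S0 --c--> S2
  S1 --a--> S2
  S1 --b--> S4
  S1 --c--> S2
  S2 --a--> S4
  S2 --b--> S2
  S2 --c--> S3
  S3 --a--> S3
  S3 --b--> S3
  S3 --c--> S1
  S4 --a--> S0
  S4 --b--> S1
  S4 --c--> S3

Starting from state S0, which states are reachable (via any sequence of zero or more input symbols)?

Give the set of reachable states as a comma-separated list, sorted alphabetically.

Answer: S0, S1, S2, S3, S4

Derivation:
BFS from S0:
  visit S0: S0--a-->S1 (new), S0--b-->S2 (new), S0--c-->S2 (seen)
  visit S1: S1--a-->S2 (seen), S1--b-->S4 (new), S1--c-->S2 (seen)
  visit S2: S2--a-->S4 (seen), S2--b-->S2 (seen), S2--c-->S3 (new)
  visit S4: S4--a-->S0 (seen), S4--b-->S1 (seen), S4--c-->S3 (seen)
  visit S3: S3--a-->S3 (seen), S3--b-->S3 (seen), S3--c-->S1 (seen)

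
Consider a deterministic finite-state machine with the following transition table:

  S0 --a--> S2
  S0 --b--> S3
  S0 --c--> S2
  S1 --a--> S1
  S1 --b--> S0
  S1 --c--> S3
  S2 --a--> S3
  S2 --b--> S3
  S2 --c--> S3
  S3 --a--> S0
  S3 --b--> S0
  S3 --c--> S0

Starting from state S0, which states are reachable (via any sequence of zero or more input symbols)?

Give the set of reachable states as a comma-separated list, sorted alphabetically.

BFS from S0:
  visit S0: S0--a-->S2 (new), S0--b-->S3 (new), S0--c-->S2 (seen)
  visit S2: S2--a-->S3 (seen), S2--b-->S3 (seen), S2--c-->S3 (seen)
  visit S3: S3--a-->S0 (seen), S3--b-->S0 (seen), S3--c-->S0 (seen)

Answer: S0, S2, S3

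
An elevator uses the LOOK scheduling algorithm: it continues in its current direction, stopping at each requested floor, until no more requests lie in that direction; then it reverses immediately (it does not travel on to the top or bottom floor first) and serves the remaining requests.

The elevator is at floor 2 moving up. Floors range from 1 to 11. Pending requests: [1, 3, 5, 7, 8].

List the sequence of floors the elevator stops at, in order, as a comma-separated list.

Answer: 3, 5, 7, 8, 1

Derivation:
Current: 2, moving UP
Serve above first (ascending): [3, 5, 7, 8]
Then reverse, serve below (descending): [1]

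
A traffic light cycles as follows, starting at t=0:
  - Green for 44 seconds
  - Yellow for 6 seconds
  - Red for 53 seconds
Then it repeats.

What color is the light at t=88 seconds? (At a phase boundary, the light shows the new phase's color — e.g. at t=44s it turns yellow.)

Cycle length = 44 + 6 + 53 = 103s
t = 88, phase_t = 88 mod 103 = 88
88 >= 50 → RED

Answer: red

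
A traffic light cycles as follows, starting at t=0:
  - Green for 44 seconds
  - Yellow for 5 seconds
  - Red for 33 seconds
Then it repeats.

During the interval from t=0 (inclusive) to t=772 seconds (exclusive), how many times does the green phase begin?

Answer: 10

Derivation:
Cycle = 44+5+33 = 82s
green phase starts at t = k*82 + 0 for k=0,1,2,...
Need k*82+0 < 772 → k < 9.415
k ∈ {0, ..., 9} → 10 starts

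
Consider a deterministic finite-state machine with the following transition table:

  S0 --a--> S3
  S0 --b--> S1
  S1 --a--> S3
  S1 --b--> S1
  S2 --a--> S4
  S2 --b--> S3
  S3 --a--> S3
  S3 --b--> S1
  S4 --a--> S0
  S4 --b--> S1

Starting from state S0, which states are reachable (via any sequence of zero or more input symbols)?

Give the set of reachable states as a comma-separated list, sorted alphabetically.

Answer: S0, S1, S3

Derivation:
BFS from S0:
  visit S0: S0--a-->S3 (new), S0--b-->S1 (new)
  visit S3: S3--a-->S3 (seen), S3--b-->S1 (seen)
  visit S1: S1--a-->S3 (seen), S1--b-->S1 (seen)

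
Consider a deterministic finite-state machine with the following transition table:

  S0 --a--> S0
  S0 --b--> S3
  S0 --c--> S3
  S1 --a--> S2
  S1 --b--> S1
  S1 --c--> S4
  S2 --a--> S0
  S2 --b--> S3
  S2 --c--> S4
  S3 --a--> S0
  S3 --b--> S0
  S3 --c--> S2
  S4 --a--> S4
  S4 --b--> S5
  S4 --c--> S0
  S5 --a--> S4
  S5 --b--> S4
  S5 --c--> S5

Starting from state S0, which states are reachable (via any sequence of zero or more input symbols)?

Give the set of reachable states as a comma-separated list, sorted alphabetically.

Answer: S0, S2, S3, S4, S5

Derivation:
BFS from S0:
  visit S0: S0--a-->S0 (seen), S0--b-->S3 (new), S0--c-->S3 (seen)
  visit S3: S3--a-->S0 (seen), S3--b-->S0 (seen), S3--c-->S2 (new)
  visit S2: S2--a-->S0 (seen), S2--b-->S3 (seen), S2--c-->S4 (new)
  visit S4: S4--a-->S4 (seen), S4--b-->S5 (new), S4--c-->S0 (seen)
  visit S5: S5--a-->S4 (seen), S5--b-->S4 (seen), S5--c-->S5 (seen)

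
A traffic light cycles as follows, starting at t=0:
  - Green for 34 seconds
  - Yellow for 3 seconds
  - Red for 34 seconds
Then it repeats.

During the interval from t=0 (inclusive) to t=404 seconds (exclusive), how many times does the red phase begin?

Answer: 6

Derivation:
Cycle = 34+3+34 = 71s
red phase starts at t = k*71 + 37 for k=0,1,2,...
Need k*71+37 < 404 → k < 5.169
k ∈ {0, ..., 5} → 6 starts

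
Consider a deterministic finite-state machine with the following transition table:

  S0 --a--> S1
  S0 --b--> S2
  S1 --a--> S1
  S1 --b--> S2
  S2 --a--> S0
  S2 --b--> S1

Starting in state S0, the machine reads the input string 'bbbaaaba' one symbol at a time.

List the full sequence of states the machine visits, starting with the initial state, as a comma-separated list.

Answer: S0, S2, S1, S2, S0, S1, S1, S2, S0

Derivation:
Start: S0
  read 'b': S0 --b--> S2
  read 'b': S2 --b--> S1
  read 'b': S1 --b--> S2
  read 'a': S2 --a--> S0
  read 'a': S0 --a--> S1
  read 'a': S1 --a--> S1
  read 'b': S1 --b--> S2
  read 'a': S2 --a--> S0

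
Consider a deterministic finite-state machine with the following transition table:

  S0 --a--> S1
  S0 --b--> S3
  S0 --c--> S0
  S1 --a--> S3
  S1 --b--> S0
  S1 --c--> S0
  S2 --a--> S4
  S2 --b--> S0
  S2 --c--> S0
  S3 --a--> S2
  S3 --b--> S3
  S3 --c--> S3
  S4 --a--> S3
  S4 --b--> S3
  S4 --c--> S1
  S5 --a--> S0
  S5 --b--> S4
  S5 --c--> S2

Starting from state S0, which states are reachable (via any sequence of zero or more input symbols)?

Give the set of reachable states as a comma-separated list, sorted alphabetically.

BFS from S0:
  visit S0: S0--a-->S1 (new), S0--b-->S3 (new), S0--c-->S0 (seen)
  visit S1: S1--a-->S3 (seen), S1--b-->S0 (seen), S1--c-->S0 (seen)
  visit S3: S3--a-->S2 (new), S3--b-->S3 (seen), S3--c-->S3 (seen)
  visit S2: S2--a-->S4 (new), S2--b-->S0 (seen), S2--c-->S0 (seen)
  visit S4: S4--a-->S3 (seen), S4--b-->S3 (seen), S4--c-->S1 (seen)

Answer: S0, S1, S2, S3, S4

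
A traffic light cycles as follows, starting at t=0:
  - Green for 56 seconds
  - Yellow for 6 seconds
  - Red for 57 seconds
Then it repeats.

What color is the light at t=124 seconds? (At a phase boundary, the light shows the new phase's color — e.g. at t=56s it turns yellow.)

Cycle length = 56 + 6 + 57 = 119s
t = 124, phase_t = 124 mod 119 = 5
5 < 56 (green end) → GREEN

Answer: green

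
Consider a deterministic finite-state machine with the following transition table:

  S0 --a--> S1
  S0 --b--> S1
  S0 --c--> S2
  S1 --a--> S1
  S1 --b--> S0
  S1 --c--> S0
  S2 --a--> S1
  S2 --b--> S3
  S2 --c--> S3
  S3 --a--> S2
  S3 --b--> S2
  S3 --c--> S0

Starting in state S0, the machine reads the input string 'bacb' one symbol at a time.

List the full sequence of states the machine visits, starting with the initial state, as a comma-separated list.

Start: S0
  read 'b': S0 --b--> S1
  read 'a': S1 --a--> S1
  read 'c': S1 --c--> S0
  read 'b': S0 --b--> S1

Answer: S0, S1, S1, S0, S1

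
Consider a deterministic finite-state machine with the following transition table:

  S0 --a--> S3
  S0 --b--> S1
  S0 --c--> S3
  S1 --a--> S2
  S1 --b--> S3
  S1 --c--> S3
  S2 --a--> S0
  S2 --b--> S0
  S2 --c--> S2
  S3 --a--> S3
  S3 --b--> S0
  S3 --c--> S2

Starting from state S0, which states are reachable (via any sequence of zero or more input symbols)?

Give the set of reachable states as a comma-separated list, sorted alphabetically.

BFS from S0:
  visit S0: S0--a-->S3 (new), S0--b-->S1 (new), S0--c-->S3 (seen)
  visit S3: S3--a-->S3 (seen), S3--b-->S0 (seen), S3--c-->S2 (new)
  visit S1: S1--a-->S2 (seen), S1--b-->S3 (seen), S1--c-->S3 (seen)
  visit S2: S2--a-->S0 (seen), S2--b-->S0 (seen), S2--c-->S2 (seen)

Answer: S0, S1, S2, S3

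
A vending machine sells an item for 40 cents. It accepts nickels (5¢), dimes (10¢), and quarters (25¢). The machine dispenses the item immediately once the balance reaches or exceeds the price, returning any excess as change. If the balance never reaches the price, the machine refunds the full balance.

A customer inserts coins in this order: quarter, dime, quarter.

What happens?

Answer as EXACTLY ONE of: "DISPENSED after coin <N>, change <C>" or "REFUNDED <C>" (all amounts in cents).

Price: 40¢
Coin 1 (quarter, 25¢): balance = 25¢
Coin 2 (dime, 10¢): balance = 35¢
Coin 3 (quarter, 25¢): balance = 60¢
  → balance >= price → DISPENSE, change = 60 - 40 = 20¢

Answer: DISPENSED after coin 3, change 20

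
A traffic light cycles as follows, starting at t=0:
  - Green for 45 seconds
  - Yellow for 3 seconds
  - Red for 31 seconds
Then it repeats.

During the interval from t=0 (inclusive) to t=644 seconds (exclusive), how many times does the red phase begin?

Cycle = 45+3+31 = 79s
red phase starts at t = k*79 + 48 for k=0,1,2,...
Need k*79+48 < 644 → k < 7.544
k ∈ {0, ..., 7} → 8 starts

Answer: 8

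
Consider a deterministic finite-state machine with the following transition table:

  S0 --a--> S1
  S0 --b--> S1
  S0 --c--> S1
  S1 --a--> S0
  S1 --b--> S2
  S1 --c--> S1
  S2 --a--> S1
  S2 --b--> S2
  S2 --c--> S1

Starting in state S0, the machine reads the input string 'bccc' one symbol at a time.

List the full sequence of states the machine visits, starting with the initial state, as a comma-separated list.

Answer: S0, S1, S1, S1, S1

Derivation:
Start: S0
  read 'b': S0 --b--> S1
  read 'c': S1 --c--> S1
  read 'c': S1 --c--> S1
  read 'c': S1 --c--> S1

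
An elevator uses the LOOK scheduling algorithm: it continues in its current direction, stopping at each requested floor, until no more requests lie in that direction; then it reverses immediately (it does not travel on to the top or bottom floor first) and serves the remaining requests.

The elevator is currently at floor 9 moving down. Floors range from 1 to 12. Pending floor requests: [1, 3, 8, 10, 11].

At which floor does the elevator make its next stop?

Answer: 8

Derivation:
Current floor: 9, direction: down
Requests above: [10, 11]
Requests below: [1, 3, 8]
Moving down and requests lie below → nearest below is max([1, 3, 8]) = 8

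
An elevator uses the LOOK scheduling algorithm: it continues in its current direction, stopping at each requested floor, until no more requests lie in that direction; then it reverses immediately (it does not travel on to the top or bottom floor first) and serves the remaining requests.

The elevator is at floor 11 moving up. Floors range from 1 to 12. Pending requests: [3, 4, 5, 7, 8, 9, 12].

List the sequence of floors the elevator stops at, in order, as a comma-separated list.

Current: 11, moving UP
Serve above first (ascending): [12]
Then reverse, serve below (descending): [9, 8, 7, 5, 4, 3]

Answer: 12, 9, 8, 7, 5, 4, 3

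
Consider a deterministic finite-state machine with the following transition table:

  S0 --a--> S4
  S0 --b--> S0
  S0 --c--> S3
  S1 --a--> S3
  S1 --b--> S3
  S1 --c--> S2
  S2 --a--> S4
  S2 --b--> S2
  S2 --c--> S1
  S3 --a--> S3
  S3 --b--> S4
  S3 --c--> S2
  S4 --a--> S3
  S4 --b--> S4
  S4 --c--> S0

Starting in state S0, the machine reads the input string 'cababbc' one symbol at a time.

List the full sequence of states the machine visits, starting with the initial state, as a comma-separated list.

Start: S0
  read 'c': S0 --c--> S3
  read 'a': S3 --a--> S3
  read 'b': S3 --b--> S4
  read 'a': S4 --a--> S3
  read 'b': S3 --b--> S4
  read 'b': S4 --b--> S4
  read 'c': S4 --c--> S0

Answer: S0, S3, S3, S4, S3, S4, S4, S0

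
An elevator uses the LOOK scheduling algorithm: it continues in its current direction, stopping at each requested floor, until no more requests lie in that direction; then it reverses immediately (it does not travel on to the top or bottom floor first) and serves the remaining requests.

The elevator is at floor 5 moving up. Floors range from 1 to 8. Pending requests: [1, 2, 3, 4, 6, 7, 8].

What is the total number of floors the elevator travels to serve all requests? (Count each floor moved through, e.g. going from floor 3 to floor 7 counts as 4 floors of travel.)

Answer: 10

Derivation:
Start at floor 5 moving up, LOOK stop order: [6, 7, 8, 4, 3, 2, 1]
  5 → 6: |6-5| = 1, total = 1
  6 → 7: |7-6| = 1, total = 2
  7 → 8: |8-7| = 1, total = 3
  8 → 4: |4-8| = 4, total = 7
  4 → 3: |3-4| = 1, total = 8
  3 → 2: |2-3| = 1, total = 9
  2 → 1: |1-2| = 1, total = 10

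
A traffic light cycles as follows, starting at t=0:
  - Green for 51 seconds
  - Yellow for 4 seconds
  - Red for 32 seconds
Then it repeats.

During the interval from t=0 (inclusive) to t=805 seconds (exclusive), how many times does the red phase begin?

Answer: 9

Derivation:
Cycle = 51+4+32 = 87s
red phase starts at t = k*87 + 55 for k=0,1,2,...
Need k*87+55 < 805 → k < 8.621
k ∈ {0, ..., 8} → 9 starts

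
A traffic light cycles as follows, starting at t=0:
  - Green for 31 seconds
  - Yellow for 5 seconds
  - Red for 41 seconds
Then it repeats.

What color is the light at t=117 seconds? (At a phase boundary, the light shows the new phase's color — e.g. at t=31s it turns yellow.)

Cycle length = 31 + 5 + 41 = 77s
t = 117, phase_t = 117 mod 77 = 40
40 >= 36 → RED

Answer: red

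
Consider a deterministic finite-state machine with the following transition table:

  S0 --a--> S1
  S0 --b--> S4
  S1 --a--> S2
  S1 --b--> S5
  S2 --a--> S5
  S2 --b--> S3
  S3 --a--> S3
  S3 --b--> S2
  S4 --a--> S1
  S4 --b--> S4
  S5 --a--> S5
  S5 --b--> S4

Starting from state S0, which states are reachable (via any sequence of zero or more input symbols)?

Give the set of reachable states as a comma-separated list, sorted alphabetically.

Answer: S0, S1, S2, S3, S4, S5

Derivation:
BFS from S0:
  visit S0: S0--a-->S1 (new), S0--b-->S4 (new)
  visit S1: S1--a-->S2 (new), S1--b-->S5 (new)
  visit S4: S4--a-->S1 (seen), S4--b-->S4 (seen)
  visit S2: S2--a-->S5 (seen), S2--b-->S3 (new)
  visit S5: S5--a-->S5 (seen), S5--b-->S4 (seen)
  visit S3: S3--a-->S3 (seen), S3--b-->S2 (seen)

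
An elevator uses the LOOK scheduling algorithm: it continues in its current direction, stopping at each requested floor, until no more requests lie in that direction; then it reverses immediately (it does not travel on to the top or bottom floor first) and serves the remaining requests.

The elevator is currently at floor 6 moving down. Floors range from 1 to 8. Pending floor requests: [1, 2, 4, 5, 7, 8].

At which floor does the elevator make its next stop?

Answer: 5

Derivation:
Current floor: 6, direction: down
Requests above: [7, 8]
Requests below: [1, 2, 4, 5]
Moving down and requests lie below → nearest below is max([1, 2, 4, 5]) = 5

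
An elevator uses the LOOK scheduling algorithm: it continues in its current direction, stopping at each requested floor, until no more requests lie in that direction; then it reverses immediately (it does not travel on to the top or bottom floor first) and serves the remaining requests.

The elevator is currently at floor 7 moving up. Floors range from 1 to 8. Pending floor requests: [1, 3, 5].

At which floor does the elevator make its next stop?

Answer: 5

Derivation:
Current floor: 7, direction: up
Requests above: []
Requests below: [1, 3, 5]
Moving up but no requests above → reverse; nearest below is max([1, 3, 5]) = 5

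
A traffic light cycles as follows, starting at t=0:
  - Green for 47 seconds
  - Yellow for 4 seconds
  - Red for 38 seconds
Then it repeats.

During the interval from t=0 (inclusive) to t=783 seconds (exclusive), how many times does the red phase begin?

Answer: 9

Derivation:
Cycle = 47+4+38 = 89s
red phase starts at t = k*89 + 51 for k=0,1,2,...
Need k*89+51 < 783 → k < 8.225
k ∈ {0, ..., 8} → 9 starts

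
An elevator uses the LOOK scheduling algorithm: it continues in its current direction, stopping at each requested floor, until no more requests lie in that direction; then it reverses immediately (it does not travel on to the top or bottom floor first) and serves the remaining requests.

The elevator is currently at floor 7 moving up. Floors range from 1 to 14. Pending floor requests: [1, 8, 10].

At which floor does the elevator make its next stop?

Answer: 8

Derivation:
Current floor: 7, direction: up
Requests above: [8, 10]
Requests below: [1]
Moving up and requests lie above → nearest above is min([8, 10]) = 8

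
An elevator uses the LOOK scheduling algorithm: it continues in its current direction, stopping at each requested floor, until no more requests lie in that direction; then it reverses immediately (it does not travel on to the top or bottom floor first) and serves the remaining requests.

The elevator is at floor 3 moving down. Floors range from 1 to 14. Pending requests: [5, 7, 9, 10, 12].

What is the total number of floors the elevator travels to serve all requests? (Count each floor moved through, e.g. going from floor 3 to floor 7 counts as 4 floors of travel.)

Start at floor 3 moving down, LOOK stop order: [5, 7, 9, 10, 12]
  3 → 5: |5-3| = 2, total = 2
  5 → 7: |7-5| = 2, total = 4
  7 → 9: |9-7| = 2, total = 6
  9 → 10: |10-9| = 1, total = 7
  10 → 12: |12-10| = 2, total = 9

Answer: 9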